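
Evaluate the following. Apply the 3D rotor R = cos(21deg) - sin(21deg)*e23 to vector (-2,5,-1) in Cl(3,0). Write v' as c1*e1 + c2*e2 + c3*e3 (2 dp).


Rotor R = cos(21deg) - sin(21deg)*e23
Rotation angle theta = 2 * 21 = 42 degrees in the e23 plane (e2 -> e3).
The component perpendicular to the plane (e1) is invariant: v'_1 = v1 = -2.00
cos(42deg) = 0.7431, sin(42deg) = 0.6691
v'_2 = v2*cos(theta) - v3*sin(theta) = 5*0.7431 - (-1)*0.6691 = 4.38
v'_3 = v2*sin(theta) + v3*cos(theta) = 5*0.6691 + (-1)*0.7431 = 2.60
v' = -2.00*e1 + 4.38*e2 + 2.60*e3


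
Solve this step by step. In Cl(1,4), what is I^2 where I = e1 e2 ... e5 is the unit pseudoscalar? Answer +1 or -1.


The pseudoscalar I = e1...e_n (product of all n generators) of Cl(p,q) satisfies I^2 = (-1)^(q + n(n-1)/2).
p = 1, q = 4, n = p + q = 5
n(n-1)/2 = 5 * 4 / 2 = 10
Exponent = q + n(n-1)/2 = 4 + 10 = 14
I^2 = (-1)^14 = +1


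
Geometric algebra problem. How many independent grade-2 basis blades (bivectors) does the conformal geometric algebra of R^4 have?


The conformal model of R^4 uses Cl(5,1) with m = 4 + 2 = 6 generators.
Number of grade-2 blades = C(m, 2) = C(6, 2)
= 6*5/2 = 15


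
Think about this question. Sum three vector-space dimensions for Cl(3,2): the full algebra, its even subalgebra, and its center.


n = 3 + 2 = 5
Total dim = 2^5 = 32
Even subalgebra dim = 2^4 = 16
n is odd, so center dim = 2
Sum = 32 + 16 + 2 = 50


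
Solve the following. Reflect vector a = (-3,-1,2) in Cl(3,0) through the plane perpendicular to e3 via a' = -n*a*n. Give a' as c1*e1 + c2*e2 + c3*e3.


Reflection formula: a' = -n*a*n, with n = e3 (unit vector, n^2 = 1).
For reflection through hyperplane perp to e3:
The component along e3 flips sign, others stay.
a = (-3, -1, 2)
a' = (-3, -1, -2)
a' = -3*e1 - 1*e2 - 2*e3


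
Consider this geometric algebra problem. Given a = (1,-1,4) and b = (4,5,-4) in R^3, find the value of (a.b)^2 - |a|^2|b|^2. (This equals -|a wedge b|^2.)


a . b = 1*4 + (-1)*5 + 4*(-4)
= 4 + (-5) + (-16) = -17
|a|^2 = 1^2 + (-1)^2 + 4^2 = 18
|b|^2 = 4^2 + 5^2 + (-4)^2 = 57
(a.b)^2 = (-17)^2 = 289
|a|^2 * |b|^2 = 18 * 57 = 1026
Result = 289 - 1026 = -737


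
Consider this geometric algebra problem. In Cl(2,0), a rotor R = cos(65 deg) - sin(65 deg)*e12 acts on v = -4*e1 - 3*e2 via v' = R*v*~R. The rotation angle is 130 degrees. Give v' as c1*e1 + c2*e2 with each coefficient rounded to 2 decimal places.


Rotor R = cos(65deg) - sin(65deg)*e12
Rotation angle theta = 2 * 65 = 130 degrees
v' = R*v*~R rotates v by theta.
cos(130deg) = -0.6428, sin(130deg) = 0.7660
v'_1 = -4*cos(130deg) - (-3)*sin(130deg)
= -4*(-0.6428) - (-3)*0.7660
= 4.87
v'_2 = -4*sin(130deg) + (-3)*cos(130deg)
= -4*0.7660 + (-3)*(-0.6428)
= -1.14
v' = 4.87*e1 - 1.14*e2


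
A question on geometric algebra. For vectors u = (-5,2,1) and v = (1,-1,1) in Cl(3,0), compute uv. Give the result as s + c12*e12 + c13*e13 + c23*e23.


In Cl(3,0): e_i^2 = 1, e_ie_j = -e_je_i for i != j.
Scalar part = u . v = (-5)*1 + 2*(-1) + 1*1
= -5 + (-2) + 1 = -6
e12 coeff = (-5)*(-1) - 2*1 = 5 - 2 = 3
e13 coeff = (-5)*1 - 1*1 = -5 - 1 = -6
e23 coeff = 2*1 - 1*(-1) = 2 - (-1) = 3
uv = -6 + 3*e12 - 6*e13 + 3*e23


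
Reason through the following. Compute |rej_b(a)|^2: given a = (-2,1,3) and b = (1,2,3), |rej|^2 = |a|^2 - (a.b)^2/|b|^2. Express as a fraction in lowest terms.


|a|^2 = (-2)^2 + 1^2 + 3^2 = 14
|b|^2 = 1^2 + 2^2 + 3^2 = 14
a . b = (-2)*1 + 1*2 + 3*3 = 9
(a.b)^2 = 9^2 = 81
|rej|^2 = 14 - 81/14
= (196 - 81)/14
= 115/14
In lowest terms: 115/14


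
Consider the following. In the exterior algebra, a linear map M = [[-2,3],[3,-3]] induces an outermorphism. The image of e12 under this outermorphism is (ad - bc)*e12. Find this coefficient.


The outermorphism of a linear map f sends e1^e2 to f(e1)^f(e2).
f(e1) = -2*e1 + 3*e2
f(e2) = 3*e1 - 3*e2
f(e1) ^ f(e2) = (-2*e1 + 3*e2) ^ (3*e1 - 3*e2)
= (-2)*(-3)*e12 + 3*3*e21
= (6 - 9)*e12
= -3*e12
Coefficient = -3


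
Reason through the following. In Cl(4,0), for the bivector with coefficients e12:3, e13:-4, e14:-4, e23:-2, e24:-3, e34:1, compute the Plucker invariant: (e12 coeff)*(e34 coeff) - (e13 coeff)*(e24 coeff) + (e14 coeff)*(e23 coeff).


Plucker relation: af - be + cd
a*f = 3*1 = 3
b*e = (-4)*(-3) = 12
c*d = (-4)*(-2) = 8
af - be + cd = 3 - 12 + 8
= -1


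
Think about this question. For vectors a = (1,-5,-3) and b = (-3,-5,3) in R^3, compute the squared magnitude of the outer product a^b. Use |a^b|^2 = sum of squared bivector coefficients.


a wedge b = (a1*b2 - a2*b1)*e12 + (a1*b3 - a3*b1)*e13 + (a2*b3 - a3*b2)*e23
e12 coeff: 1*(-5) - (-5)*(-3) = -5 - 15 = -20
e13 coeff: 1*3 - (-3)*(-3) = 3 - 9 = -6
e23 coeff: (-5)*3 - (-3)*(-5) = -15 - 15 = -30
|a wedge b|^2 = (-20)^2 + (-6)^2 + (-30)^2
= 400 + 36 + 900
= 1336


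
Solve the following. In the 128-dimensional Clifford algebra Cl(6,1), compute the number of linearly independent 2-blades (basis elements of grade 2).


Number of grade-k basis blades in Cl(p,q) with n = p + q is C(n, k).
n = 6 + 1 = 7
C(7, 2) = 7! / (2! * 5!)
= 5040 / (2 * 120)
= 21


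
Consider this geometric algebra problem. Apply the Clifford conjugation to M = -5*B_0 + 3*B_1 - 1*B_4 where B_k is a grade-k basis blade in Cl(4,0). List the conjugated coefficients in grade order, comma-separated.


Clifford conjugate sign for grade k: (-1)^(k(k+1)/2)
Grade 0: (-1)^(0*1/2) = (-1)^0 = 1, coeff -5 -> -5
Grade 1: (-1)^(1*2/2) = (-1)^1 = -1, coeff 3 -> -3
Grade 4: (-1)^(4*5/2) = (-1)^10 = 1, coeff -1 -> -1
Conjugated coefficients: -5, -3, -1


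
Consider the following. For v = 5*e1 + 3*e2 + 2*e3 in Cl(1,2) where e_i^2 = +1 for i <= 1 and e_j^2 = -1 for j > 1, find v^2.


v^2 = sum of c_i^2 * e_i^2
Positive signature terms (e_i^2 = +1): 5^2 = 25
Negative signature terms (e_j^2 = -1): 3^2 + 2^2 = 13
v^2 = 25 - 13 = 12


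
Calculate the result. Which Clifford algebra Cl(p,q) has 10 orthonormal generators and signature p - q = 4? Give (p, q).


We need p + q = 10 and p - q = 4.
Adding: 2p = 10 + 4 = 14, so p = 7.
Then q = 10 - 7 = 3.
(p, q) = (7, 3)


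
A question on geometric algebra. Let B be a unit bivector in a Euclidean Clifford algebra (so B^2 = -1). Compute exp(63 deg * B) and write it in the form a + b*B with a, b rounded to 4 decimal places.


For a unit bivector B with B^2 = -1, the exponential series gives
e^(theta*B) = cos(theta) + sin(theta)*B (the GA analogue of Euler's formula).
theta = 63 degrees = 1.099557 rad
cos(63 deg) = 0.4540
sin(63 deg) = 0.8910
exp(theta*B) = 0.4540 + 0.8910*B


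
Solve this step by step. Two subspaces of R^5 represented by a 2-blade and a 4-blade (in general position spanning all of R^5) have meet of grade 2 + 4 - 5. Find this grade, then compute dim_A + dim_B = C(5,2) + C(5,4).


Meet grade = grade(A) + grade(B) - n
= 2 + 4 - 5 = 1
C(5,2) = 10
C(5,4) = 5
dim_A + dim_B = 10 + 5 = 15


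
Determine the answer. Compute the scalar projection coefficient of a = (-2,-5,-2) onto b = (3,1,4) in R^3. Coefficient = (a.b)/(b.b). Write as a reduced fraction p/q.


Projection coefficient = (a . b) / (b . b)
a . b = (-2)*3 + (-5)*1 + (-2)*4
= -6 + (-5) + (-8) = -19
b . b = 3^2 + 1^2 + 4^2
= 9 + 1 + 16 = 26
Coefficient = -19/26
In lowest terms: -19/26


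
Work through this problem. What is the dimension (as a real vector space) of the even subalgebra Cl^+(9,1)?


Even subalgebra dimension = 2^(n-1)
n = 9 + 1 = 10
2^(10 - 1) = 2^9 = 512
Verification: sum of C(10,k) for even k = 1 + 45 + 210 + 210 + 45 + 1 = 512
Result = 512


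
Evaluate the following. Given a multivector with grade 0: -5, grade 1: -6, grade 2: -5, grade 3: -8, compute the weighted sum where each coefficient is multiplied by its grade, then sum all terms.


Grade-weighted sum = sum of grade_k * coefficient_k
0*(-5) = 0
1*(-6) = -6
2*(-5) = -10
3*(-8) = -24
Total = 0 + (-6) + (-10) + (-24) = -40


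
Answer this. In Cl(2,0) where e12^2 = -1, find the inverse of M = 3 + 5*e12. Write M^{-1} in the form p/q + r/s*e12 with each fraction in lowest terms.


M = 3 + 5*e12, where e12^2 = -1.
Since M commutes with its reverse ~M = a - b*e12, M * ~M = a^2 - b^2*e12^2 = a^2 + b^2.
So M^{-1} = ~M / (a^2 + b^2) = (a - b*e12)/(a^2 + b^2).
a^2 + b^2 = 9 + 25 = 34
Scalar part = 3/34 = 3/34
Bivector coeff = -5/34 = -5/34
M^{-1} = 3/34 - 5/34*e12


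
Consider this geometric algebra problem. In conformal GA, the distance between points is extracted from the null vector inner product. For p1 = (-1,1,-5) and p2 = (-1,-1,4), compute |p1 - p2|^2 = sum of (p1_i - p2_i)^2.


p1 - p2 = (0, 2, -9)
|p1 - p2|^2 = 0^2 + 2^2 + (-9)^2
= 0 + 4 + 81
= 85


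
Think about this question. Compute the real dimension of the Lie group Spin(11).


Spin(n) double-covers SO(n); both have Lie algebra so(n) of dimension n(n-1)/2.
n = 11
n(n-1) = 11 * 10 = 110
dim Spin(11) = 110/2 = 55


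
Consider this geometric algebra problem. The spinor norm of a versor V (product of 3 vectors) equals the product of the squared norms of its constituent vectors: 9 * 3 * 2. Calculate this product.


Spinor norm N(V) = |v1|^2 * |v2|^2 * ... * |v3|^2
= 9 * 3 * 2
Running product: 9, 27, 54
N(V) = 54


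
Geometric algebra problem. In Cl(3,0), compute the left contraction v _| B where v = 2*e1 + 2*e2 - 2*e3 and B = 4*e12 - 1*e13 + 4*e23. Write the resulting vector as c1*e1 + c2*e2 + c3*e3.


Left contraction v _| B = <vB>_1 (grade-1 part of the geometric product vB).
Using e1_|e12 = e2, e2_|e12 = -e1, e1_|e13 = e3, e3_|e13 = -e1, e2_|e23 = e3, e3_|e23 = -e2:
e1 coeff: -v2*b12 - v3*b13 = -(2)*(4) - (-2)*(-1) = -10
e2 coeff: v1*b12 - v3*b23 = (2)*(4) - (-2)*(4) = 16
e3 coeff: v1*b13 + v2*b23 = (2)*(-1) + (2)*(4) = 6
v _| B = -10*e1 + 16*e2 + 6*e3


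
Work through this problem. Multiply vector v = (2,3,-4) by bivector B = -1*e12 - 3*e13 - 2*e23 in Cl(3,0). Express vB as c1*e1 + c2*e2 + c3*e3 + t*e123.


vB has grade-1 (vector) and grade-3 (trivector) parts: vB = (v _| B) + (v ^ B).
Vector part <vB>_1:
  e1: -v2*b12 - v3*b13 = -(3)*(-1) - (-4)*(-3) = -9
  e2: v1*b12 - v3*b23 = (2)*(-1) - (-4)*(-2) = -10
  e3: v1*b13 + v2*b23 = (2)*(-3) + (3)*(-2) = -12
Trivector part <vB>_3:
  e123: v1*b23 - v2*b13 + v3*b12 = (2)*(-2) - (3)*(-3) + (-4)*(-1) = 9
vB = -9*e1 - 10*e2 - 12*e3 + 9*e123


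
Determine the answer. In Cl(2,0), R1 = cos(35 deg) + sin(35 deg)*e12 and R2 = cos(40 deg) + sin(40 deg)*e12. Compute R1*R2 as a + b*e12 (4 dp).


Same-plane rotors commute and their half-angles add:
R1*R2 = cos(a1 + a2) + sin(a1 + a2)*e12.
a1 + a2 = 35 + 40 = 75 deg
cos(75 deg) = 0.2588
sin(75 deg) = 0.9659
R1*R2 = 0.2588 + 0.9659*e12


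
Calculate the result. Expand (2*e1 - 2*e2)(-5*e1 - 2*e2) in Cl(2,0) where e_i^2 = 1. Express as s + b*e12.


Expand: (2*e1 - 2*e2)(-5*e1 - 2*e2)
= 2*(-5)*e1e1 + 2*(-2)*e1e2 + (-2)*(-5)*e2e1 + (-2)*(-2)*e2e2
Using e1^2 = e2^2 = 1, e2e1 = -e1e2:
Scalar part s = 2*(-5) + (-2)*(-2) = -10 + 4 = -6
Bivector part b = 2*(-2) - (-2)*(-5) = -4 - 10 = -14
uv = -6 - 14*e12


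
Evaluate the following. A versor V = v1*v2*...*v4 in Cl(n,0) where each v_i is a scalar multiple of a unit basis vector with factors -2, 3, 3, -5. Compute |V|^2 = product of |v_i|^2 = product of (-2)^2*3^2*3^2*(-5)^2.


Each vector v_i has |v_i|^2 = s_i^2
Squared scales: (-2)^2 = 4, 3^2 = 9, 3^2 = 9, (-5)^2 = 25
|V|^2 = 4 * 9 * 9 * 25
= 8100


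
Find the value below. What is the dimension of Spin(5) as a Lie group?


Spin(n) double-covers SO(n); both have Lie algebra so(n) of dimension n(n-1)/2.
n = 5
n(n-1) = 5 * 4 = 20
dim Spin(5) = 20/2 = 10


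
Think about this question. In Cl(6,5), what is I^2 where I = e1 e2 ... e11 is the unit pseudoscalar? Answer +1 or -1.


The pseudoscalar I = e1...e_n (product of all n generators) of Cl(p,q) satisfies I^2 = (-1)^(q + n(n-1)/2).
p = 6, q = 5, n = p + q = 11
n(n-1)/2 = 11 * 10 / 2 = 55
Exponent = q + n(n-1)/2 = 5 + 55 = 60
I^2 = (-1)^60 = +1


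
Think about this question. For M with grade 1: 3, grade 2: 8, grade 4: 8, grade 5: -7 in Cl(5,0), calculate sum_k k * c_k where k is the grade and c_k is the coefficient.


Grade-weighted sum = sum of grade_k * coefficient_k
1*3 = 3
2*8 = 16
4*8 = 32
5*(-7) = -35
Total = 3 + 16 + 32 + (-35) = 16


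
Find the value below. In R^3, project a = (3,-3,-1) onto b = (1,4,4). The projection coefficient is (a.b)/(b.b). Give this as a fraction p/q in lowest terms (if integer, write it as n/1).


Projection coefficient = (a . b) / (b . b)
a . b = 3*1 + (-3)*4 + (-1)*4
= 3 + (-12) + (-4) = -13
b . b = 1^2 + 4^2 + 4^2
= 1 + 16 + 16 = 33
Coefficient = -13/33
In lowest terms: -13/33


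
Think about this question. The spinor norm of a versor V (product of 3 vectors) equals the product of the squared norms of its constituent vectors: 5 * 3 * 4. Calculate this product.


Spinor norm N(V) = |v1|^2 * |v2|^2 * ... * |v3|^2
= 5 * 3 * 4
Running product: 5, 15, 60
N(V) = 60


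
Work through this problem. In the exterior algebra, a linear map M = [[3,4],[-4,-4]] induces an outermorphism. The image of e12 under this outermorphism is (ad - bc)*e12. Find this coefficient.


The outermorphism of a linear map f sends e1^e2 to f(e1)^f(e2).
f(e1) = 3*e1 - 4*e2
f(e2) = 4*e1 - 4*e2
f(e1) ^ f(e2) = (3*e1 - 4*e2) ^ (4*e1 - 4*e2)
= 3*(-4)*e12 + (-4)*4*e21
= (-12 - (-16))*e12
= 4*e12
Coefficient = 4


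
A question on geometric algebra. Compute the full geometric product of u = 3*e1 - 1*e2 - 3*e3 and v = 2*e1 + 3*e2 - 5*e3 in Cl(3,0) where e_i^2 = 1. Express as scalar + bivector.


In Cl(3,0): e_i^2 = 1, e_ie_j = -e_je_i for i != j.
Scalar part = u . v = 3*2 + (-1)*3 + (-3)*(-5)
= 6 + (-3) + 15 = 18
e12 coeff = 3*3 - (-1)*2 = 9 - (-2) = 11
e13 coeff = 3*(-5) - (-3)*2 = -15 - (-6) = -9
e23 coeff = (-1)*(-5) - (-3)*3 = 5 - (-9) = 14
uv = 18 + 11*e12 - 9*e13 + 14*e23


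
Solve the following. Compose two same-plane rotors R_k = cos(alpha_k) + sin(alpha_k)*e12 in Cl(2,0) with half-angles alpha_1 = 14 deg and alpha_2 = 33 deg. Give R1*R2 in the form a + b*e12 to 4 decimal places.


Same-plane rotors commute and their half-angles add:
R1*R2 = cos(a1 + a2) + sin(a1 + a2)*e12.
a1 + a2 = 14 + 33 = 47 deg
cos(47 deg) = 0.6820
sin(47 deg) = 0.7314
R1*R2 = 0.6820 + 0.7314*e12


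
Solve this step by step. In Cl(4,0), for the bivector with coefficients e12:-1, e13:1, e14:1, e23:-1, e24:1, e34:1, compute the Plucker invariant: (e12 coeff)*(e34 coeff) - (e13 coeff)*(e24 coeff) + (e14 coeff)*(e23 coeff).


Plucker relation: af - be + cd
a*f = (-1)*1 = -1
b*e = 1*1 = 1
c*d = 1*(-1) = -1
af - be + cd = -1 - 1 + (-1)
= -3


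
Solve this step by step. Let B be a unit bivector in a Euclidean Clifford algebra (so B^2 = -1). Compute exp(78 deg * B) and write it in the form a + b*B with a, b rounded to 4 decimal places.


For a unit bivector B with B^2 = -1, the exponential series gives
e^(theta*B) = cos(theta) + sin(theta)*B (the GA analogue of Euler's formula).
theta = 78 degrees = 1.361357 rad
cos(78 deg) = 0.2079
sin(78 deg) = 0.9781
exp(theta*B) = 0.2079 + 0.9781*B


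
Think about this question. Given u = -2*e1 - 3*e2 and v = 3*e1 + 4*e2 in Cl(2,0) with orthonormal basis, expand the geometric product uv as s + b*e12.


Expand: (-2*e1 - 3*e2)(3*e1 + 4*e2)
= (-2)*3*e1e1 + (-2)*4*e1e2 + (-3)*3*e2e1 + (-3)*4*e2e2
Using e1^2 = e2^2 = 1, e2e1 = -e1e2:
Scalar part s = (-2)*3 + (-3)*4 = -6 + (-12) = -18
Bivector part b = (-2)*4 - (-3)*3 = -8 - (-9) = 1
uv = -18 + 1*e12


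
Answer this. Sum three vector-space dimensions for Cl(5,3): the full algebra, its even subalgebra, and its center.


n = 5 + 3 = 8
Total dim = 2^8 = 256
Even subalgebra dim = 2^7 = 128
n is even, so center dim = 1
Sum = 256 + 128 + 1 = 385


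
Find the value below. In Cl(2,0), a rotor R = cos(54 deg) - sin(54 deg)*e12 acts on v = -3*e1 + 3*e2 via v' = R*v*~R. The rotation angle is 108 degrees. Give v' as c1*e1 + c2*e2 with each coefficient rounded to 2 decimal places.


Rotor R = cos(54deg) - sin(54deg)*e12
Rotation angle theta = 2 * 54 = 108 degrees
v' = R*v*~R rotates v by theta.
cos(108deg) = -0.3090, sin(108deg) = 0.9511
v'_1 = -3*cos(108deg) - 3*sin(108deg)
= -3*(-0.3090) - 3*0.9511
= -1.93
v'_2 = -3*sin(108deg) + 3*cos(108deg)
= -3*0.9511 + 3*(-0.3090)
= -3.78
v' = -1.93*e1 - 3.78*e2


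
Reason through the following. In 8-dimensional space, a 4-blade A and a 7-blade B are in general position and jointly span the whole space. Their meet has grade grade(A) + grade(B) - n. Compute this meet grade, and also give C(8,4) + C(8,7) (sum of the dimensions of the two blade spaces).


Meet grade = grade(A) + grade(B) - n
= 4 + 7 - 8 = 3
C(8,4) = 70
C(8,7) = 8
dim_A + dim_B = 70 + 8 = 78


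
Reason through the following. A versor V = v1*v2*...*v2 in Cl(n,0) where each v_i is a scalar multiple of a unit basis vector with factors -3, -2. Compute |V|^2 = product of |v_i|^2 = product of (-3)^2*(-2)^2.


Each vector v_i has |v_i|^2 = s_i^2
Squared scales: (-3)^2 = 9, (-2)^2 = 4
|V|^2 = 9 * 4
= 36


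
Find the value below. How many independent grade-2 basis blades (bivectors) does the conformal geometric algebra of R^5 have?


The conformal model of R^5 uses Cl(6,1) with m = 5 + 2 = 7 generators.
Number of grade-2 blades = C(m, 2) = C(7, 2)
= 7*6/2 = 21


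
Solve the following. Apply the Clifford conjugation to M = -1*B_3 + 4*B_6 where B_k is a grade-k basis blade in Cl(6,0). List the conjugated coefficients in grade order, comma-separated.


Clifford conjugate sign for grade k: (-1)^(k(k+1)/2)
Grade 3: (-1)^(3*4/2) = (-1)^6 = 1, coeff -1 -> -1
Grade 6: (-1)^(6*7/2) = (-1)^21 = -1, coeff 4 -> -4
Conjugated coefficients: -1, -4


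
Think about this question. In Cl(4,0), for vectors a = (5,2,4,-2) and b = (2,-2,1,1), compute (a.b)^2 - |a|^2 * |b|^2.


a . b = 5*2 + 2*(-2) + 4*1 + (-2)*1
= 10 + (-4) + 4 + (-2) = 8
|a|^2 = 5^2 + 2^2 + 4^2 + (-2)^2 = 49
|b|^2 = 2^2 + (-2)^2 + 1^2 + 1^2 = 10
(a.b)^2 = 8^2 = 64
|a|^2 * |b|^2 = 49 * 10 = 490
Result = 64 - 490 = -426


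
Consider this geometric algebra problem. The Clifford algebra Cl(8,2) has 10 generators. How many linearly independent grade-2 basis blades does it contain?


Number of grade-k basis blades in Cl(p,q) with n = p + q is C(n, k).
n = 8 + 2 = 10
C(10, 2) = 10! / (2! * 8!)
= 3628800 / (2 * 40320)
= 45


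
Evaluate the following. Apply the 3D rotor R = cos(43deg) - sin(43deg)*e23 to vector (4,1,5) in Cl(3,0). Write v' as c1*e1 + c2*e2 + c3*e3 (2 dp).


Rotor R = cos(43deg) - sin(43deg)*e23
Rotation angle theta = 2 * 43 = 86 degrees in the e23 plane (e2 -> e3).
The component perpendicular to the plane (e1) is invariant: v'_1 = v1 = 4.00
cos(86deg) = 0.0698, sin(86deg) = 0.9976
v'_2 = v2*cos(theta) - v3*sin(theta) = 1*0.0698 - 5*0.9976 = -4.92
v'_3 = v2*sin(theta) + v3*cos(theta) = 1*0.9976 + 5*0.0698 = 1.35
v' = 4.00*e1 - 4.92*e2 + 1.35*e3


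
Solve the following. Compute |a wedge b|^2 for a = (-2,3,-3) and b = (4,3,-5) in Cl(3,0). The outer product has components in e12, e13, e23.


a wedge b = (a1*b2 - a2*b1)*e12 + (a1*b3 - a3*b1)*e13 + (a2*b3 - a3*b2)*e23
e12 coeff: (-2)*3 - 3*4 = -6 - 12 = -18
e13 coeff: (-2)*(-5) - (-3)*4 = 10 - (-12) = 22
e23 coeff: 3*(-5) - (-3)*3 = -15 - (-9) = -6
|a wedge b|^2 = (-18)^2 + 22^2 + (-6)^2
= 324 + 484 + 36
= 844


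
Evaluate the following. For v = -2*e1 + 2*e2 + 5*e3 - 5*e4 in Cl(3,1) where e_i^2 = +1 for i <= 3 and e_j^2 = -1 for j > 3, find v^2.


v^2 = sum of c_i^2 * e_i^2
Positive signature terms (e_i^2 = +1): (-2)^2 + 2^2 + 5^2 = 33
Negative signature terms (e_j^2 = -1): (-5)^2 = 25
v^2 = 33 - 25 = 8


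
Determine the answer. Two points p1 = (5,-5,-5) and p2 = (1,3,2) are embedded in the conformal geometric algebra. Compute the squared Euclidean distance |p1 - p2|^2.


p1 - p2 = (4, -8, -7)
|p1 - p2|^2 = 4^2 + (-8)^2 + (-7)^2
= 16 + 64 + 49
= 129


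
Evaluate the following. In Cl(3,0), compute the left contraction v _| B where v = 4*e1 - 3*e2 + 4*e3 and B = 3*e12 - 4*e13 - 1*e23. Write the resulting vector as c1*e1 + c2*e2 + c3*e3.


Left contraction v _| B = <vB>_1 (grade-1 part of the geometric product vB).
Using e1_|e12 = e2, e2_|e12 = -e1, e1_|e13 = e3, e3_|e13 = -e1, e2_|e23 = e3, e3_|e23 = -e2:
e1 coeff: -v2*b12 - v3*b13 = -(-3)*(3) - (4)*(-4) = 25
e2 coeff: v1*b12 - v3*b23 = (4)*(3) - (4)*(-1) = 16
e3 coeff: v1*b13 + v2*b23 = (4)*(-4) + (-3)*(-1) = -13
v _| B = 25*e1 + 16*e2 - 13*e3


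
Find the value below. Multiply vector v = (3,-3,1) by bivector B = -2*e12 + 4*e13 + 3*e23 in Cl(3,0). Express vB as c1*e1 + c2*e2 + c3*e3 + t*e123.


vB has grade-1 (vector) and grade-3 (trivector) parts: vB = (v _| B) + (v ^ B).
Vector part <vB>_1:
  e1: -v2*b12 - v3*b13 = -(-3)*(-2) - (1)*(4) = -10
  e2: v1*b12 - v3*b23 = (3)*(-2) - (1)*(3) = -9
  e3: v1*b13 + v2*b23 = (3)*(4) + (-3)*(3) = 3
Trivector part <vB>_3:
  e123: v1*b23 - v2*b13 + v3*b12 = (3)*(3) - (-3)*(4) + (1)*(-2) = 19
vB = -10*e1 - 9*e2 + 3*e3 + 19*e123


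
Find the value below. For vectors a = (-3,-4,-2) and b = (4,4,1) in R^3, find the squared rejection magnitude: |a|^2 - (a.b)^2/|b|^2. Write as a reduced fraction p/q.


|a|^2 = (-3)^2 + (-4)^2 + (-2)^2 = 29
|b|^2 = 4^2 + 4^2 + 1^2 = 33
a . b = (-3)*4 + (-4)*4 + (-2)*1 = -30
(a.b)^2 = (-30)^2 = 900
|rej|^2 = 29 - 900/33
= (957 - 900)/33
= 57/33
In lowest terms: 19/11


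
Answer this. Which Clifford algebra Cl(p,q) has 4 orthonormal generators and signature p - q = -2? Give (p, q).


We need p + q = 4 and p - q = -2.
Adding: 2p = 4 + (-2) = 2, so p = 1.
Then q = 4 - 1 = 3.
(p, q) = (1, 3)


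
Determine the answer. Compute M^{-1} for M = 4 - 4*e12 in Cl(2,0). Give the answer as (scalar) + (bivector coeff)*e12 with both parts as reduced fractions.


M = 4 - 4*e12, where e12^2 = -1.
Since M commutes with its reverse ~M = a - b*e12, M * ~M = a^2 - b^2*e12^2 = a^2 + b^2.
So M^{-1} = ~M / (a^2 + b^2) = (a - b*e12)/(a^2 + b^2).
a^2 + b^2 = 16 + 16 = 32
Scalar part = 4/32 = 1/8
Bivector coeff = 4/32 = 1/8
M^{-1} = 1/8 + 1/8*e12


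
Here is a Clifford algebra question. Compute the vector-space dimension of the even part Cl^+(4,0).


Even subalgebra dimension = 2^(n-1)
n = 4 + 0 = 4
2^(4 - 1) = 2^3 = 8
Verification: sum of C(4,k) for even k = 1 + 6 + 1 = 8
Result = 8


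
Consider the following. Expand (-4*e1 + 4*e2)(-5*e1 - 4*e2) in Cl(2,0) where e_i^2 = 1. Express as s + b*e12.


Expand: (-4*e1 + 4*e2)(-5*e1 - 4*e2)
= (-4)*(-5)*e1e1 + (-4)*(-4)*e1e2 + 4*(-5)*e2e1 + 4*(-4)*e2e2
Using e1^2 = e2^2 = 1, e2e1 = -e1e2:
Scalar part s = (-4)*(-5) + 4*(-4) = 20 + (-16) = 4
Bivector part b = (-4)*(-4) - 4*(-5) = 16 - (-20) = 36
uv = 4 + 36*e12


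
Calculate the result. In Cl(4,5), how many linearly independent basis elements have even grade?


Even subalgebra dimension = 2^(n-1)
n = 4 + 5 = 9
2^(9 - 1) = 2^8 = 256
Verification: sum of C(9,k) for even k = 1 + 36 + 126 + 84 + 9 = 256
Result = 256


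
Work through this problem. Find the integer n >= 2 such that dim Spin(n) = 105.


dim Spin(n) = dim so(n) = n(n-1)/2.
Solve n(n-1)/2 = 105, i.e. n^2 - n - 210 = 0.
Discriminant = 1 + 8*105 = 841
n = (1 + sqrt(841))/2 = (1 + 29)/2 = 15


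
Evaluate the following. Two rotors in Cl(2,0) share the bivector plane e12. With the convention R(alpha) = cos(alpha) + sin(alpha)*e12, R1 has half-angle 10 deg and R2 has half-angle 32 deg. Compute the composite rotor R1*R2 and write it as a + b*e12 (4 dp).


Same-plane rotors commute and their half-angles add:
R1*R2 = cos(a1 + a2) + sin(a1 + a2)*e12.
a1 + a2 = 10 + 32 = 42 deg
cos(42 deg) = 0.7431
sin(42 deg) = 0.6691
R1*R2 = 0.7431 + 0.6691*e12


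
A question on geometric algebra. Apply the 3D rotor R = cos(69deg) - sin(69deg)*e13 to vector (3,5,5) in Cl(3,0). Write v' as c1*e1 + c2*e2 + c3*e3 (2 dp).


Rotor R = cos(69deg) - sin(69deg)*e13
Rotation angle theta = 2 * 69 = 138 degrees in the e13 plane (e1 -> e3).
The component perpendicular to the plane (e2) is invariant: v'_2 = v2 = 5.00
cos(138deg) = -0.7431, sin(138deg) = 0.6691
v'_1 = v1*cos(theta) - v3*sin(theta) = 3*(-0.7431) - 5*0.6691 = -5.58
v'_3 = v1*sin(theta) + v3*cos(theta) = 3*0.6691 + 5*(-0.7431) = -1.71
v' = -5.58*e1 + 5.00*e2 - 1.71*e3


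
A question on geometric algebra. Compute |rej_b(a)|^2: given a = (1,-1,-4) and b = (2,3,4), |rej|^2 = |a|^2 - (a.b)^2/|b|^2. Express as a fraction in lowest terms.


|a|^2 = 1^2 + (-1)^2 + (-4)^2 = 18
|b|^2 = 2^2 + 3^2 + 4^2 = 29
a . b = 1*2 + (-1)*3 + (-4)*4 = -17
(a.b)^2 = (-17)^2 = 289
|rej|^2 = 18 - 289/29
= (522 - 289)/29
= 233/29
In lowest terms: 233/29


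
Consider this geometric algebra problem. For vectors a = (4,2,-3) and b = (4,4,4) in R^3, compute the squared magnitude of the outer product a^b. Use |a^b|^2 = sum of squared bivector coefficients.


a wedge b = (a1*b2 - a2*b1)*e12 + (a1*b3 - a3*b1)*e13 + (a2*b3 - a3*b2)*e23
e12 coeff: 4*4 - 2*4 = 16 - 8 = 8
e13 coeff: 4*4 - (-3)*4 = 16 - (-12) = 28
e23 coeff: 2*4 - (-3)*4 = 8 - (-12) = 20
|a wedge b|^2 = 8^2 + 28^2 + 20^2
= 64 + 784 + 400
= 1248


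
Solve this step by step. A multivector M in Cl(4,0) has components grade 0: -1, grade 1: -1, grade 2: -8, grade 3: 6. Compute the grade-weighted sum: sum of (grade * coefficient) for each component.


Grade-weighted sum = sum of grade_k * coefficient_k
0*(-1) = 0
1*(-1) = -1
2*(-8) = -16
3*6 = 18
Total = 0 + (-1) + (-16) + 18 = 1


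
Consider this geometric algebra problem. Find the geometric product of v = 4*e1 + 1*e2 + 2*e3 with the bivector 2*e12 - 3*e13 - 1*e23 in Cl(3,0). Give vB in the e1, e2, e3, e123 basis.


vB has grade-1 (vector) and grade-3 (trivector) parts: vB = (v _| B) + (v ^ B).
Vector part <vB>_1:
  e1: -v2*b12 - v3*b13 = -(1)*(2) - (2)*(-3) = 4
  e2: v1*b12 - v3*b23 = (4)*(2) - (2)*(-1) = 10
  e3: v1*b13 + v2*b23 = (4)*(-3) + (1)*(-1) = -13
Trivector part <vB>_3:
  e123: v1*b23 - v2*b13 + v3*b12 = (4)*(-1) - (1)*(-3) + (2)*(2) = 3
vB = 4*e1 + 10*e2 - 13*e3 + 3*e123


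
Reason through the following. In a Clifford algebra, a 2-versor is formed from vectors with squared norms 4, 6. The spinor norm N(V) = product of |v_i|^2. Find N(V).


Spinor norm N(V) = |v1|^2 * |v2|^2 * ... * |v2|^2
= 4 * 6
Running product: 4, 24
N(V) = 24


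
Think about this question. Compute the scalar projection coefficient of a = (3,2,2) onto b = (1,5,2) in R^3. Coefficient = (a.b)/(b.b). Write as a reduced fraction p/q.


Projection coefficient = (a . b) / (b . b)
a . b = 3*1 + 2*5 + 2*2
= 3 + 10 + 4 = 17
b . b = 1^2 + 5^2 + 2^2
= 1 + 25 + 4 = 30
Coefficient = 17/30
In lowest terms: 17/30


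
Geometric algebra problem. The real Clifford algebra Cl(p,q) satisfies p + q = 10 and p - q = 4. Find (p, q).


We need p + q = 10 and p - q = 4.
Adding: 2p = 10 + 4 = 14, so p = 7.
Then q = 10 - 7 = 3.
(p, q) = (7, 3)


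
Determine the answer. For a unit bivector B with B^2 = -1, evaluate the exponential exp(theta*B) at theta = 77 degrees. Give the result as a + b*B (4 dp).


For a unit bivector B with B^2 = -1, the exponential series gives
e^(theta*B) = cos(theta) + sin(theta)*B (the GA analogue of Euler's formula).
theta = 77 degrees = 1.343904 rad
cos(77 deg) = 0.2250
sin(77 deg) = 0.9744
exp(theta*B) = 0.2250 + 0.9744*B


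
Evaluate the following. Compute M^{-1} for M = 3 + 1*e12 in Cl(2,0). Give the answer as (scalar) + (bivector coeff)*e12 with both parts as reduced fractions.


M = 3 + 1*e12, where e12^2 = -1.
Since M commutes with its reverse ~M = a - b*e12, M * ~M = a^2 - b^2*e12^2 = a^2 + b^2.
So M^{-1} = ~M / (a^2 + b^2) = (a - b*e12)/(a^2 + b^2).
a^2 + b^2 = 9 + 1 = 10
Scalar part = 3/10 = 3/10
Bivector coeff = -1/10 = -1/10
M^{-1} = 3/10 - 1/10*e12


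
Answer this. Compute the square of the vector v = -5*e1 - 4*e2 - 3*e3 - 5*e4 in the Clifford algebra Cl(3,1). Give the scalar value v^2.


v^2 = sum of c_i^2 * e_i^2
Positive signature terms (e_i^2 = +1): (-5)^2 + (-4)^2 + (-3)^2 = 50
Negative signature terms (e_j^2 = -1): (-5)^2 = 25
v^2 = 50 - 25 = 25


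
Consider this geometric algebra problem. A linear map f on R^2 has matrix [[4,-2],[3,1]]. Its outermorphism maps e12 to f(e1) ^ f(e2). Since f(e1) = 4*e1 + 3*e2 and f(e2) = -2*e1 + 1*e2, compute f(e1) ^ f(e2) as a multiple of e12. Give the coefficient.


The outermorphism of a linear map f sends e1^e2 to f(e1)^f(e2).
f(e1) = 4*e1 + 3*e2
f(e2) = -2*e1 + 1*e2
f(e1) ^ f(e2) = (4*e1 + 3*e2) ^ (-2*e1 + 1*e2)
= 4*1*e12 + 3*(-2)*e21
= (4 - (-6))*e12
= 10*e12
Coefficient = 10


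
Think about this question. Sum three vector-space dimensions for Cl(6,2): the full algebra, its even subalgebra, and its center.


n = 6 + 2 = 8
Total dim = 2^8 = 256
Even subalgebra dim = 2^7 = 128
n is even, so center dim = 1
Sum = 256 + 128 + 1 = 385


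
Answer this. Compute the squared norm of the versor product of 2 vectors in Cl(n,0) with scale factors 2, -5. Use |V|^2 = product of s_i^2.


Each vector v_i has |v_i|^2 = s_i^2
Squared scales: 2^2 = 4, (-5)^2 = 25
|V|^2 = 4 * 25
= 100


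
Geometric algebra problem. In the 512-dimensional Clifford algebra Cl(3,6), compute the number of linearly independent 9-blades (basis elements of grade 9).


Number of grade-k basis blades in Cl(p,q) with n = p + q is C(n, k).
n = 3 + 6 = 9
C(9, 9) = 9! / (9! * 0!)
= 362880 / (362880 * 1)
= 1


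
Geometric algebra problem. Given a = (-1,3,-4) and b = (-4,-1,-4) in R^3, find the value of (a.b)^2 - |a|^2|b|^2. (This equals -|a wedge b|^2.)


a . b = (-1)*(-4) + 3*(-1) + (-4)*(-4)
= 4 + (-3) + 16 = 17
|a|^2 = (-1)^2 + 3^2 + (-4)^2 = 26
|b|^2 = (-4)^2 + (-1)^2 + (-4)^2 = 33
(a.b)^2 = 17^2 = 289
|a|^2 * |b|^2 = 26 * 33 = 858
Result = 289 - 858 = -569


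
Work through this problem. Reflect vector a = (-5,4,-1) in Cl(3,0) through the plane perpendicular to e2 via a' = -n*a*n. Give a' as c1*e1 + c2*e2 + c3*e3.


Reflection formula: a' = -n*a*n, with n = e2 (unit vector, n^2 = 1).
For reflection through hyperplane perp to e2:
The component along e2 flips sign, others stay.
a = (-5, 4, -1)
a' = (-5, -4, -1)
a' = -5*e1 - 4*e2 - 1*e3


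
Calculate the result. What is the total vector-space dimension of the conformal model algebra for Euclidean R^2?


The conformal model of R^2 uses Cl(3,1): the 2 Euclidean generators plus two extra orthogonal generators e+ (e+^2 = +1) and e- (e-^2 = -1), from which the null vectors e0, einf are built.
Number of generators m = 2 + 2 = 4.
dim Cl(p,q) = 2^m = 2^4 = 16


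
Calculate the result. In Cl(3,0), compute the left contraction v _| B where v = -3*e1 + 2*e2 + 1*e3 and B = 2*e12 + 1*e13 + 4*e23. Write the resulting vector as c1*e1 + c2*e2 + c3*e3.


Left contraction v _| B = <vB>_1 (grade-1 part of the geometric product vB).
Using e1_|e12 = e2, e2_|e12 = -e1, e1_|e13 = e3, e3_|e13 = -e1, e2_|e23 = e3, e3_|e23 = -e2:
e1 coeff: -v2*b12 - v3*b13 = -(2)*(2) - (1)*(1) = -5
e2 coeff: v1*b12 - v3*b23 = (-3)*(2) - (1)*(4) = -10
e3 coeff: v1*b13 + v2*b23 = (-3)*(1) + (2)*(4) = 5
v _| B = -5*e1 - 10*e2 + 5*e3


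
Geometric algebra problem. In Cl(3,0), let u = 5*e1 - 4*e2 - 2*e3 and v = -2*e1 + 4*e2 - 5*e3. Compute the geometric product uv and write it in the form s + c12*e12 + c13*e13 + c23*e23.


In Cl(3,0): e_i^2 = 1, e_ie_j = -e_je_i for i != j.
Scalar part = u . v = 5*(-2) + (-4)*4 + (-2)*(-5)
= -10 + (-16) + 10 = -16
e12 coeff = 5*4 - (-4)*(-2) = 20 - 8 = 12
e13 coeff = 5*(-5) - (-2)*(-2) = -25 - 4 = -29
e23 coeff = (-4)*(-5) - (-2)*4 = 20 - (-8) = 28
uv = -16 + 12*e12 - 29*e13 + 28*e23


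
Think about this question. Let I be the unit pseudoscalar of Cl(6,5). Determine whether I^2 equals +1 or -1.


The pseudoscalar I = e1...e_n (product of all n generators) of Cl(p,q) satisfies I^2 = (-1)^(q + n(n-1)/2).
p = 6, q = 5, n = p + q = 11
n(n-1)/2 = 11 * 10 / 2 = 55
Exponent = q + n(n-1)/2 = 5 + 55 = 60
I^2 = (-1)^60 = +1


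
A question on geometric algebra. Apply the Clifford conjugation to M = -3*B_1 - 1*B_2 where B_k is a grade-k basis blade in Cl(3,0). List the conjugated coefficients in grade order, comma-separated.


Clifford conjugate sign for grade k: (-1)^(k(k+1)/2)
Grade 1: (-1)^(1*2/2) = (-1)^1 = -1, coeff -3 -> 3
Grade 2: (-1)^(2*3/2) = (-1)^3 = -1, coeff -1 -> 1
Conjugated coefficients: 3, 1


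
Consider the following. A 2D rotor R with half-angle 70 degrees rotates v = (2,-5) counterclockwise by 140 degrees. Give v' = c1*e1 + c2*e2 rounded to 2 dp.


Rotor R = cos(70deg) - sin(70deg)*e12
Rotation angle theta = 2 * 70 = 140 degrees
v' = R*v*~R rotates v by theta.
cos(140deg) = -0.7660, sin(140deg) = 0.6428
v'_1 = 2*cos(140deg) - (-5)*sin(140deg)
= 2*(-0.7660) - (-5)*0.6428
= 1.68
v'_2 = 2*sin(140deg) + (-5)*cos(140deg)
= 2*0.6428 + (-5)*(-0.7660)
= 5.12
v' = 1.68*e1 + 5.12*e2


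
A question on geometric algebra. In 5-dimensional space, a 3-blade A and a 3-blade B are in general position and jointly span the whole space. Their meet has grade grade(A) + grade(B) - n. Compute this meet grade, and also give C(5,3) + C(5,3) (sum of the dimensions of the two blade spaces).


Meet grade = grade(A) + grade(B) - n
= 3 + 3 - 5 = 1
C(5,3) = 10
C(5,3) = 10
dim_A + dim_B = 10 + 10 = 20


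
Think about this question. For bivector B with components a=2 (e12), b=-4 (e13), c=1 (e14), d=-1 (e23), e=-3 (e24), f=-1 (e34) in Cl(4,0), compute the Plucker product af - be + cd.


Plucker relation: af - be + cd
a*f = 2*(-1) = -2
b*e = (-4)*(-3) = 12
c*d = 1*(-1) = -1
af - be + cd = -2 - 12 + (-1)
= -15


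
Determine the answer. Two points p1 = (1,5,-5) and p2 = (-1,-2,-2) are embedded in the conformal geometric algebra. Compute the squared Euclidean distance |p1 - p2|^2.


p1 - p2 = (2, 7, -3)
|p1 - p2|^2 = 2^2 + 7^2 + (-3)^2
= 4 + 49 + 9
= 62


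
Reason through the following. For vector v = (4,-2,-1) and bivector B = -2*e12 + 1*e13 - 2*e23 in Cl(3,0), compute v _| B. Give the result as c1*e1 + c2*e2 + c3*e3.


Left contraction v _| B = <vB>_1 (grade-1 part of the geometric product vB).
Using e1_|e12 = e2, e2_|e12 = -e1, e1_|e13 = e3, e3_|e13 = -e1, e2_|e23 = e3, e3_|e23 = -e2:
e1 coeff: -v2*b12 - v3*b13 = -(-2)*(-2) - (-1)*(1) = -3
e2 coeff: v1*b12 - v3*b23 = (4)*(-2) - (-1)*(-2) = -10
e3 coeff: v1*b13 + v2*b23 = (4)*(1) + (-2)*(-2) = 8
v _| B = -3*e1 - 10*e2 + 8*e3


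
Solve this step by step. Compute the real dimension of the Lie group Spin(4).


Spin(n) double-covers SO(n); both have Lie algebra so(n) of dimension n(n-1)/2.
n = 4
n(n-1) = 4 * 3 = 12
dim Spin(4) = 12/2 = 6


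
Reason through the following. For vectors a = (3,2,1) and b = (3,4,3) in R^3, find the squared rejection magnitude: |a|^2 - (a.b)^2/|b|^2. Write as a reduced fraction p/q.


|a|^2 = 3^2 + 2^2 + 1^2 = 14
|b|^2 = 3^2 + 4^2 + 3^2 = 34
a . b = 3*3 + 2*4 + 1*3 = 20
(a.b)^2 = 20^2 = 400
|rej|^2 = 14 - 400/34
= (476 - 400)/34
= 76/34
In lowest terms: 38/17


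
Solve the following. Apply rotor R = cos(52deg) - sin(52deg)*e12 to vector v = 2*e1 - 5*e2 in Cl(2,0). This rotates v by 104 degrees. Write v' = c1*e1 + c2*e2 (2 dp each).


Rotor R = cos(52deg) - sin(52deg)*e12
Rotation angle theta = 2 * 52 = 104 degrees
v' = R*v*~R rotates v by theta.
cos(104deg) = -0.2419, sin(104deg) = 0.9703
v'_1 = 2*cos(104deg) - (-5)*sin(104deg)
= 2*(-0.2419) - (-5)*0.9703
= 4.37
v'_2 = 2*sin(104deg) + (-5)*cos(104deg)
= 2*0.9703 + (-5)*(-0.2419)
= 3.15
v' = 4.37*e1 + 3.15*e2


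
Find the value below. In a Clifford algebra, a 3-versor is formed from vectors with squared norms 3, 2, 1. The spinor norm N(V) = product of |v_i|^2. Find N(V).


Spinor norm N(V) = |v1|^2 * |v2|^2 * ... * |v3|^2
= 3 * 2 * 1
Running product: 3, 6, 6
N(V) = 6


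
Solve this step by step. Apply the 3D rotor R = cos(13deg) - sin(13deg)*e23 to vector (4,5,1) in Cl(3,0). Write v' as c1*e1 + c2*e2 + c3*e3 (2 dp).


Rotor R = cos(13deg) - sin(13deg)*e23
Rotation angle theta = 2 * 13 = 26 degrees in the e23 plane (e2 -> e3).
The component perpendicular to the plane (e1) is invariant: v'_1 = v1 = 4.00
cos(26deg) = 0.8988, sin(26deg) = 0.4384
v'_2 = v2*cos(theta) - v3*sin(theta) = 5*0.8988 - 1*0.4384 = 4.06
v'_3 = v2*sin(theta) + v3*cos(theta) = 5*0.4384 + 1*0.8988 = 3.09
v' = 4.00*e1 + 4.06*e2 + 3.09*e3


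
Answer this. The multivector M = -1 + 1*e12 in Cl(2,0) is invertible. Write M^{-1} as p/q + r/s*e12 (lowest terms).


M = -1 + 1*e12, where e12^2 = -1.
Since M commutes with its reverse ~M = a - b*e12, M * ~M = a^2 - b^2*e12^2 = a^2 + b^2.
So M^{-1} = ~M / (a^2 + b^2) = (a - b*e12)/(a^2 + b^2).
a^2 + b^2 = 1 + 1 = 2
Scalar part = -1/2 = -1/2
Bivector coeff = -1/2 = -1/2
M^{-1} = -1/2 - 1/2*e12


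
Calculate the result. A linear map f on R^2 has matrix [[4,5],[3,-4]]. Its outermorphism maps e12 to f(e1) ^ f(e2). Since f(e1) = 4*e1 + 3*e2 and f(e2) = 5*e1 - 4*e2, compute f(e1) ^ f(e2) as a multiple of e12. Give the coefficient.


The outermorphism of a linear map f sends e1^e2 to f(e1)^f(e2).
f(e1) = 4*e1 + 3*e2
f(e2) = 5*e1 - 4*e2
f(e1) ^ f(e2) = (4*e1 + 3*e2) ^ (5*e1 - 4*e2)
= 4*(-4)*e12 + 3*5*e21
= (-16 - 15)*e12
= -31*e12
Coefficient = -31


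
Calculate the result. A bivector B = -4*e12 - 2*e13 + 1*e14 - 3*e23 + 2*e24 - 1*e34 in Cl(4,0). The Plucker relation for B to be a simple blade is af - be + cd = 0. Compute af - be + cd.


Plucker relation: af - be + cd
a*f = (-4)*(-1) = 4
b*e = (-2)*2 = -4
c*d = 1*(-3) = -3
af - be + cd = 4 - (-4) + (-3)
= 5


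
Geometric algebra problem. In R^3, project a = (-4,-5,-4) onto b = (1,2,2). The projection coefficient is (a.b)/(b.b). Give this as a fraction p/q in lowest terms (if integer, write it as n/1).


Projection coefficient = (a . b) / (b . b)
a . b = (-4)*1 + (-5)*2 + (-4)*2
= -4 + (-10) + (-8) = -22
b . b = 1^2 + 2^2 + 2^2
= 1 + 4 + 4 = 9
Coefficient = -22/9
In lowest terms: -22/9


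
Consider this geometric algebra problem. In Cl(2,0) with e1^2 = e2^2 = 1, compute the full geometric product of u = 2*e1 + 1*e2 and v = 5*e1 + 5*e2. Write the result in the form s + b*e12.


Expand: (2*e1 + 1*e2)(5*e1 + 5*e2)
= 2*5*e1e1 + 2*5*e1e2 + 1*5*e2e1 + 1*5*e2e2
Using e1^2 = e2^2 = 1, e2e1 = -e1e2:
Scalar part s = 2*5 + 1*5 = 10 + 5 = 15
Bivector part b = 2*5 - 1*5 = 10 - 5 = 5
uv = 15 + 5*e12


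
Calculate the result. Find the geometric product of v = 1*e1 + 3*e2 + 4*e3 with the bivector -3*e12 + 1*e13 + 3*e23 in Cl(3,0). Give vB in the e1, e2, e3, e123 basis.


vB has grade-1 (vector) and grade-3 (trivector) parts: vB = (v _| B) + (v ^ B).
Vector part <vB>_1:
  e1: -v2*b12 - v3*b13 = -(3)*(-3) - (4)*(1) = 5
  e2: v1*b12 - v3*b23 = (1)*(-3) - (4)*(3) = -15
  e3: v1*b13 + v2*b23 = (1)*(1) + (3)*(3) = 10
Trivector part <vB>_3:
  e123: v1*b23 - v2*b13 + v3*b12 = (1)*(3) - (3)*(1) + (4)*(-3) = -12
vB = 5*e1 - 15*e2 + 10*e3 - 12*e123


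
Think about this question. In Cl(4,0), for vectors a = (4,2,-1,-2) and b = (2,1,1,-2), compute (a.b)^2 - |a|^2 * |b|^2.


a . b = 4*2 + 2*1 + (-1)*1 + (-2)*(-2)
= 8 + 2 + (-1) + 4 = 13
|a|^2 = 4^2 + 2^2 + (-1)^2 + (-2)^2 = 25
|b|^2 = 2^2 + 1^2 + 1^2 + (-2)^2 = 10
(a.b)^2 = 13^2 = 169
|a|^2 * |b|^2 = 25 * 10 = 250
Result = 169 - 250 = -81


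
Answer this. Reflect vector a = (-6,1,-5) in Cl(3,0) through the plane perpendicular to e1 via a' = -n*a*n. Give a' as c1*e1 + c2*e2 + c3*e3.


Reflection formula: a' = -n*a*n, with n = e1 (unit vector, n^2 = 1).
For reflection through hyperplane perp to e1:
The component along e1 flips sign, others stay.
a = (-6, 1, -5)
a' = (6, 1, -5)
a' = 6*e1 + 1*e2 - 5*e3


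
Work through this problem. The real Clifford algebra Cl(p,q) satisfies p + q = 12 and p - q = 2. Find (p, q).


We need p + q = 12 and p - q = 2.
Adding: 2p = 12 + 2 = 14, so p = 7.
Then q = 12 - 7 = 5.
(p, q) = (7, 5)


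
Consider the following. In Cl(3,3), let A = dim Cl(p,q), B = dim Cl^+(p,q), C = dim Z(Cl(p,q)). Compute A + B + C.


n = 3 + 3 = 6
Total dim = 2^6 = 64
Even subalgebra dim = 2^5 = 32
n is even, so center dim = 1
Sum = 64 + 32 + 1 = 97


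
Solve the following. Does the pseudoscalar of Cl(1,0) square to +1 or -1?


The pseudoscalar I = e1...e_n (product of all n generators) of Cl(p,q) satisfies I^2 = (-1)^(q + n(n-1)/2).
p = 1, q = 0, n = p + q = 1
n(n-1)/2 = 1 * 0 / 2 = 0
Exponent = q + n(n-1)/2 = 0 + 0 = 0
I^2 = (-1)^0 = +1
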